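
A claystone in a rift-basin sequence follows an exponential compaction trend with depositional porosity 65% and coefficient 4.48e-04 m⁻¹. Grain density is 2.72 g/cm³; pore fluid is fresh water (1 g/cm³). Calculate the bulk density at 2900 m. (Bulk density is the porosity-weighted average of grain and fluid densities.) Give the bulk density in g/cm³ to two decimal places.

2.42 g/cm³

Working in km (1 km = 1000 m; k in km⁻¹ = k in m⁻¹ × 1000):
Porosity at depth: phi = 0.65·exp(−0.448×2.9) = 0.65×0.2727 = 0.1773
Bulk density: ρ_b = (1−phi)ρ_g + phi·ρ_f = 0.8227×2.72 + 0.1773×1
       = 2.238 + 0.177 = 2.415 g/cm³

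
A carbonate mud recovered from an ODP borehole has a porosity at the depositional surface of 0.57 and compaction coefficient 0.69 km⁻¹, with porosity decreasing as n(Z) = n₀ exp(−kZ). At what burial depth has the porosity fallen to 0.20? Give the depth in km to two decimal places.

Invert Athy's law: Z = ln(n₀/n) / k
Z = ln(0.57/0.2) / 0.69 = ln(2.85) / 0.69 = 1.0473 / 0.69 = 1.518 km

1.52 km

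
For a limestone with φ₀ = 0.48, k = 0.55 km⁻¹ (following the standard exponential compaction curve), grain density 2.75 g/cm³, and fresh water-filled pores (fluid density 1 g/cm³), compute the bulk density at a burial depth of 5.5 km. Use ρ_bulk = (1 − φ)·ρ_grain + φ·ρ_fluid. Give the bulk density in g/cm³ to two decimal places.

2.71 g/cm³

Porosity at depth: φ = 0.48·exp(−0.55×5.5) = 0.48×0.0486 = 0.0233
Bulk density: ρ_b = (1−φ)ρ_g + φ·ρ_f = 0.9767×2.75 + 0.0233×1
       = 2.686 + 0.023 = 2.709 g/cm³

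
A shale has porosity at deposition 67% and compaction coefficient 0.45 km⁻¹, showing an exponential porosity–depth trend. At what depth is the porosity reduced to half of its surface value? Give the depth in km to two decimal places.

phi/phi₀ = 1/2 ⇒ exp(−k·z) = 1/2 ⇒ z = ln(2) / k
z = 0.6931 / 0.45 = 1.540 km

1.54 km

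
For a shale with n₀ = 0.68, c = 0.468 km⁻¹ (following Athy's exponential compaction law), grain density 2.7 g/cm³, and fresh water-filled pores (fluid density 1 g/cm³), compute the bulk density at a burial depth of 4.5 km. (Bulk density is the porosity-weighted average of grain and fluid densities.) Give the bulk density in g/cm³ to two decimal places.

2.56 g/cm³

Porosity at depth: n = 0.68·exp(−0.468×4.5) = 0.68×0.1217 = 0.0828
Bulk density: ρ_b = (1−n)ρ_g + n·ρ_f = 0.9172×2.7 + 0.0828×1
       = 2.477 + 0.083 = 2.559 g/cm³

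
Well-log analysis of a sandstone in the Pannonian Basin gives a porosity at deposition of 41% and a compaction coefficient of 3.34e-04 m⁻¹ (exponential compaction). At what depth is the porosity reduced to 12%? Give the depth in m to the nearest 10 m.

3680 m

Working in km (1 km = 1000 m; β in km⁻¹ = β in m⁻¹ × 1000):
Invert Athy's law: d = ln(phi₀/phi) / β
d = ln(0.41/0.12) / 0.334 = ln(3.417) / 0.334 = 1.2287 / 0.334 = 3.679 km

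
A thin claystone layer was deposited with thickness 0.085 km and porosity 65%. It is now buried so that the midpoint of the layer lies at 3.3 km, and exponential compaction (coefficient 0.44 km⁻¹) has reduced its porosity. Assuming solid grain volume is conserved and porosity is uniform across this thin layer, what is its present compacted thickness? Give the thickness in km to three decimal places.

0.035 km

Porosity at 3.3 km: φ = 0.65·exp(−0.44×3.3) = 0.1522
Solid-volume conservation: h(1−φ) = h₀(1−φ₀) ⇒ h = h₀·(1−φ₀)/(1−φ)
h = 0.085 × (1 − 0.65)/(1 − 0.1522) = 0.085 × 0.4128 = 0.0351 km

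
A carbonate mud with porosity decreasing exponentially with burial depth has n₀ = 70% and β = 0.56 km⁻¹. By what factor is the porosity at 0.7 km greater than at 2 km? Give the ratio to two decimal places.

2.07

n(Z₁)/n(Z₂) = e^(−β·Z₁)/e^(−β·Z₂) = e^{β(Z₂−Z₁)}
= exp(0.56 × 1.3) = exp(0.728) = 2.0709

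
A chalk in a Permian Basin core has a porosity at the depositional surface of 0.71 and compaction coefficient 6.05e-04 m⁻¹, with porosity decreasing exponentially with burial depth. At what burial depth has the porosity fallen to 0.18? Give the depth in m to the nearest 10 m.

2270 m

Working in km (1 km = 1000 m; k in km⁻¹ = k in m⁻¹ × 1000):
Invert Athy's law: Z = ln(φ₀/φ) / k
Z = ln(0.71/0.18) / 0.605 = ln(3.944) / 0.605 = 1.3723 / 0.605 = 2.268 km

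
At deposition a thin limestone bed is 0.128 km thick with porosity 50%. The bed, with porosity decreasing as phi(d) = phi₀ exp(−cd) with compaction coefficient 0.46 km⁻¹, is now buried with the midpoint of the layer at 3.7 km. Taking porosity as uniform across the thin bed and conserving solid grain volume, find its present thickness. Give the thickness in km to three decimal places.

0.070 km

Porosity at 3.7 km: phi = 0.5·exp(−0.46×3.7) = 0.0912
Solid-volume conservation: h(1−phi) = h₀(1−phi₀) ⇒ h = h₀·(1−phi₀)/(1−phi)
h = 0.128 × (1 − 0.5)/(1 − 0.0912) = 0.128 × 0.5502 = 0.0704 km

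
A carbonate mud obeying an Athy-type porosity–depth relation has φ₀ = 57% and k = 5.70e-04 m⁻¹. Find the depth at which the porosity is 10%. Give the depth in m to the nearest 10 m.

3050 m

Working in km (1 km = 1000 m; k in km⁻¹ = k in m⁻¹ × 1000):
Invert Athy's law: Z = ln(φ₀/φ) / k
Z = ln(0.57/0.1) / 0.57 = ln(5.7) / 0.57 = 1.7405 / 0.57 = 3.053 km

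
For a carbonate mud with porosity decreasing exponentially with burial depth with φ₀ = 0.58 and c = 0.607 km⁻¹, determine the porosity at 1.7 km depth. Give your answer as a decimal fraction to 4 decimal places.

φ = φ₀·exp(−c·Z) = 0.58 × exp(−0.607 × 1.7) = 0.58 × exp(−1.032)
  = 0.58 × 0.3563 = 0.2067

0.2067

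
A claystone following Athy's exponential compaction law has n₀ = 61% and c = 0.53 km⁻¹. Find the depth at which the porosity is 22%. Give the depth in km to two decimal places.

Invert Athy's law: d = ln(n₀/n) / c
d = ln(0.61/0.22) / 0.53 = ln(2.773) / 0.53 = 1.0198 / 0.53 = 1.924 km

1.92 km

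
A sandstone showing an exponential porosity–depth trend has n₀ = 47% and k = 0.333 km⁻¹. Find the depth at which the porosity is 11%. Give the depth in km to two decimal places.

Invert Athy's law: z = ln(n₀/n) / k
z = ln(0.47/0.11) / 0.333 = ln(4.273) / 0.333 = 1.4523 / 0.333 = 4.361 km

4.36 km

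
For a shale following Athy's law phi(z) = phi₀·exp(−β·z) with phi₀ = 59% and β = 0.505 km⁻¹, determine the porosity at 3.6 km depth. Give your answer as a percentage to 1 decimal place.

9.6%

phi = phi₀·exp(−β·z) = 0.59 × exp(−0.505 × 3.6) = 0.59 × exp(−1.818)
  = 0.59 × 0.1624 = 0.0958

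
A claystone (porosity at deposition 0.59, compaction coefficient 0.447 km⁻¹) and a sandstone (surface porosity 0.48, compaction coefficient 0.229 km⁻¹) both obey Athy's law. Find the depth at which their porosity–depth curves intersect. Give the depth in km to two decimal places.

0.95 km

Set n₀ₐ e^(−βₐd) = n₀ᵦ e^(−βᵦd) ⇒ ln(n₀ₐ/n₀ᵦ) = (βₐ − βᵦ)·d
d = ln(0.59/0.48) / (0.447 − 0.229) = 0.2063 / 0.218 = 0.946 km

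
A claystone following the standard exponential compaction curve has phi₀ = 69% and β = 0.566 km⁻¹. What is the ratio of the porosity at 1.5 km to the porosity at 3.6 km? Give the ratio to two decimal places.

3.28

phi(Z₁)/phi(Z₂) = e^(−β·Z₁)/e^(−β·Z₂) = e^{β(Z₂−Z₁)}
= exp(0.566 × 2.1) = exp(1.189) = 3.2825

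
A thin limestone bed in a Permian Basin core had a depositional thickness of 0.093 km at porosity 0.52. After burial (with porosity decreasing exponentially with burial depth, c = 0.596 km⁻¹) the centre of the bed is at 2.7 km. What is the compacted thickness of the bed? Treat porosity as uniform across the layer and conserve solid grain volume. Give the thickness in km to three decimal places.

0.050 km

Porosity at 2.7 km: phi = 0.52·exp(−0.596×2.7) = 0.1040
Solid-volume conservation: h(1−phi) = h₀(1−phi₀) ⇒ h = h₀·(1−phi₀)/(1−phi)
h = 0.093 × (1 − 0.52)/(1 − 0.1040) = 0.093 × 0.5357 = 0.0498 km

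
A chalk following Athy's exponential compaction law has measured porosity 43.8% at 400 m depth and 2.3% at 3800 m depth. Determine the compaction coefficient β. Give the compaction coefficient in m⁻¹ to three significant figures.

0.000867 m⁻¹

Working in km (1 km = 1000 m; β in km⁻¹ = β in m⁻¹ × 1000):
Athy: φ(d) = φ₀ e^(−βd) ⇒ φ₁/φ₂ = e^{β(d₂−d₁)} ⇒ β = ln(φ₁/φ₂)/(d₂−d₁)
β = ln(0.438/0.023) / (3.8 − 0.4) = ln(19.04) / 3.4 = 2.9467 / 3.4 = 0.8667 km⁻¹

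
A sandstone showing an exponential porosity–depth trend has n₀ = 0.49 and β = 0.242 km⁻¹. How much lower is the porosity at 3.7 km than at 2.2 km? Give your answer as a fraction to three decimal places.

0.088

n(2.2) = 0.49·e^(−0.242×2.2) = 0.2877
n(3.7) = 0.49·e^(−0.242×3.7) = 0.2001
Δn = 0.2877 − 0.2001 = 0.0876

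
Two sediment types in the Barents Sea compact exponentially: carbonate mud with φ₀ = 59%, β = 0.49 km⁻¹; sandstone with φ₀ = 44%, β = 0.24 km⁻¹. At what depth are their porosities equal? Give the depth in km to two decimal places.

Set φ₀ₐ e^(−βₐZ) = φ₀ᵦ e^(−βᵦZ) ⇒ ln(φ₀ₐ/φ₀ᵦ) = (βₐ − βᵦ)·Z
Z = ln(0.59/0.44) / (0.49 − 0.24) = 0.2933 / 0.25 = 1.173 km

1.17 km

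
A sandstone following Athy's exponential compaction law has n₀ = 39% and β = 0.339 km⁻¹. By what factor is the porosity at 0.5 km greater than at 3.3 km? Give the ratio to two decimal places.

n(Z₁)/n(Z₂) = e^(−β·Z₁)/e^(−β·Z₂) = e^{β(Z₂−Z₁)}
= exp(0.339 × 2.8) = exp(0.9492) = 2.5836

2.58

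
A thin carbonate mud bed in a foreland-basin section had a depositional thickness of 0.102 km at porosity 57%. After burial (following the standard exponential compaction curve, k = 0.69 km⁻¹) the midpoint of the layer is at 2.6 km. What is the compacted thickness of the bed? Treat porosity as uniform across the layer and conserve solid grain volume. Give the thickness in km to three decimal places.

Porosity at 2.6 km: n = 0.57·exp(−0.69×2.6) = 0.0948
Solid-volume conservation: h(1−n) = h₀(1−n₀) ⇒ h = h₀·(1−n₀)/(1−n)
h = 0.102 × (1 − 0.57)/(1 − 0.0948) = 0.102 × 0.4750 = 0.0485 km

0.048 km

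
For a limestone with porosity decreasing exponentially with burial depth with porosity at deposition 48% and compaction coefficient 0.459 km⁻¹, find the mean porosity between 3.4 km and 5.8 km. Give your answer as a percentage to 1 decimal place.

6.1%

⟨n⟩ = (1/(Z₂−Z₁)) ∫ n₀ e^(−βZ) dZ = n₀·(e^(−β·Z₁) − e^(−β·Z₂)) / (β·(Z₂−Z₁))
e^(−0.459×3.4) = 0.2100; e^(−0.459×5.8) = 0.0698
⟨n⟩ = 0.48 × (0.2100 − 0.0698) / (0.459 × 2.4) = 0.48 × 0.1273 = 0.0611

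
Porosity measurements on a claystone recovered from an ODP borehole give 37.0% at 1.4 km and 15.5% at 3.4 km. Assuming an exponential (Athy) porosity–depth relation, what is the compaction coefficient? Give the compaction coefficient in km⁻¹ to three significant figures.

Athy: phi(z) = phi₀ e^(−cz) ⇒ phi₁/phi₂ = e^{c(z₂−z₁)} ⇒ c = ln(phi₁/phi₂)/(z₂−z₁)
c = ln(0.37/0.155) / (3.4 − 1.4) = ln(2.387) / 2 = 0.8701 / 2 = 0.435 km⁻¹

0.435 km⁻¹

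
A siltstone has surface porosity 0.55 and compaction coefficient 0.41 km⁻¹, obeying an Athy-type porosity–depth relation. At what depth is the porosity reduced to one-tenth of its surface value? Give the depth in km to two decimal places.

n/n₀ = 1/10 ⇒ exp(−k·d) = 1/10 ⇒ d = ln(10) / k
d = 2.3026 / 0.41 = 5.616 km

5.62 km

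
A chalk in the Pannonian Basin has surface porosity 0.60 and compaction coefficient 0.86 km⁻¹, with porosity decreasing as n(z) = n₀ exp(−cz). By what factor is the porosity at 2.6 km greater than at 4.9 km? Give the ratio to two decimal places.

n(z₁)/n(z₂) = e^(−c·z₁)/e^(−c·z₂) = e^{c(z₂−z₁)}
= exp(0.86 × 2.3) = exp(1.978) = 7.2283

7.23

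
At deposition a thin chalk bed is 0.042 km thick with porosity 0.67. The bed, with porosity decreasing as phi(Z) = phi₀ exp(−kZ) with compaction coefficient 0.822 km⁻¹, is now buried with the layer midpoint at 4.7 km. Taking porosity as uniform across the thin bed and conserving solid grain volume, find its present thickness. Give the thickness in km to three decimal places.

0.014 km

Porosity at 4.7 km: phi = 0.67·exp(−0.822×4.7) = 0.0141
Solid-volume conservation: h(1−phi) = h₀(1−phi₀) ⇒ h = h₀·(1−phi₀)/(1−phi)
h = 0.042 × (1 − 0.67)/(1 − 0.0141) = 0.042 × 0.3347 = 0.0141 km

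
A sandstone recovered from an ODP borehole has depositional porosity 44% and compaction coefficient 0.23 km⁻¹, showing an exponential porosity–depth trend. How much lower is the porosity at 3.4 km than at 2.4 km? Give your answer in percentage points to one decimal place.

φ(2.4) = 0.44·e^(−0.23×2.4) = 0.2534
φ(3.4) = 0.44·e^(−0.23×3.4) = 0.2013
Δφ = 0.2534 − 0.2013 = 0.0521

5.2 percentage points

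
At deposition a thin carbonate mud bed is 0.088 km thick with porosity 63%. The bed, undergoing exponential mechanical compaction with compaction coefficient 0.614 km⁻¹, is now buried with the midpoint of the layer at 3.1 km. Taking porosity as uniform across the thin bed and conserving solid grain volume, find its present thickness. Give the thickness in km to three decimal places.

0.036 km

Porosity at 3.1 km: n = 0.63·exp(−0.614×3.1) = 0.0939
Solid-volume conservation: h(1−n) = h₀(1−n₀) ⇒ h = h₀·(1−n₀)/(1−n)
h = 0.088 × (1 − 0.63)/(1 − 0.0939) = 0.088 × 0.4083 = 0.0359 km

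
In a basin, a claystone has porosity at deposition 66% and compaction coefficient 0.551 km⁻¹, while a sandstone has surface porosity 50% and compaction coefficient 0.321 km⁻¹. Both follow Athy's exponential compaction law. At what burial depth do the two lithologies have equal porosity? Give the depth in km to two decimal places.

1.21 km

Set phi₀ₐ e^(−cₐZ) = phi₀ᵦ e^(−cᵦZ) ⇒ ln(phi₀ₐ/phi₀ᵦ) = (cₐ − cᵦ)·Z
Z = ln(0.66/0.5) / (0.551 − 0.321) = 0.2776 / 0.23 = 1.207 km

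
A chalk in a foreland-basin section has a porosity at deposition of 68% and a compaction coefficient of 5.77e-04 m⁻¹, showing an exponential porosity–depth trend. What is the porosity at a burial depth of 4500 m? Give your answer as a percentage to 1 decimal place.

Working in km (1 km = 1000 m; k in km⁻¹ = k in m⁻¹ × 1000):
φ = φ₀·exp(−k·d) = 0.68 × exp(−0.577 × 4.5) = 0.68 × exp(−2.596)
  = 0.68 × 0.0745 = 0.0507

5.1%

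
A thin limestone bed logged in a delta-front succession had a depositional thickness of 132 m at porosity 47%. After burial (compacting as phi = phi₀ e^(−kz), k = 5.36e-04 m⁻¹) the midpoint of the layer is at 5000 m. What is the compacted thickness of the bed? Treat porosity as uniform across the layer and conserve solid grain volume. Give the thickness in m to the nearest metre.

72 m

Working in km (1 km = 1000 m; k in km⁻¹ = k in m⁻¹ × 1000):
Porosity at 5 km: phi = 0.47·exp(−0.536×5) = 0.0322
Solid-volume conservation: h(1−phi) = h₀(1−phi₀) ⇒ h = h₀·(1−phi₀)/(1−phi)
h = 0.132 × (1 − 0.47)/(1 − 0.0322) = 0.132 × 0.5476 = 0.0723 km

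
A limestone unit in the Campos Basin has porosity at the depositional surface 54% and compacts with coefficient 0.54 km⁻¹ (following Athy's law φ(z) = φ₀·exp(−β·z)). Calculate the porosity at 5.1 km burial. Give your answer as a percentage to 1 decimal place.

3.4%

φ = φ₀·exp(−β·z) = 0.54 × exp(−0.54 × 5.1) = 0.54 × exp(−2.754)
  = 0.54 × 0.0637 = 0.0344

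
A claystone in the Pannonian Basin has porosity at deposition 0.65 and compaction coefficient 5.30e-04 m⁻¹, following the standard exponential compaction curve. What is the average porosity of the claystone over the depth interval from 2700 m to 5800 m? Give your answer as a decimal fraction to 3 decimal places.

Working in km (1 km = 1000 m; β in km⁻¹ = β in m⁻¹ × 1000):
⟨φ⟩ = (1/(d₂−d₁)) ∫ φ₀ e^(−βd) dd = φ₀·(e^(−β·d₁) − e^(−β·d₂)) / (β·(d₂−d₁))
e^(−0.53×2.7) = 0.2391; e^(−0.53×5.8) = 0.0462
⟨φ⟩ = 0.65 × (0.2391 − 0.0462) / (0.53 × 3.1) = 0.65 × 0.1174 = 0.0763

0.076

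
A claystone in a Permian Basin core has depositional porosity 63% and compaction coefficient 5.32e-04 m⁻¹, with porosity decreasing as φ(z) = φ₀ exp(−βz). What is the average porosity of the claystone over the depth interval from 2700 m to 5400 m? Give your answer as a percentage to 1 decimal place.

Working in km (1 km = 1000 m; β in km⁻¹ = β in m⁻¹ × 1000):
⟨φ⟩ = (1/(z₂−z₁)) ∫ φ₀ e^(−βz) dz = φ₀·(e^(−β·z₁) − e^(−β·z₂)) / (β·(z₂−z₁))
e^(−0.532×2.7) = 0.2378; e^(−0.532×5.4) = 0.0565
⟨φ⟩ = 0.63 × (0.2378 − 0.0565) / (0.532 × 2.7) = 0.63 × 0.1262 = 0.0795

7.9%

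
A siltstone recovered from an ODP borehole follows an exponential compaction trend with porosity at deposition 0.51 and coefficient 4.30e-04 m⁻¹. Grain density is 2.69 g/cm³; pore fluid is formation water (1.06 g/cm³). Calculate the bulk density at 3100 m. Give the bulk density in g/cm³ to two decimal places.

2.47 g/cm³

Working in km (1 km = 1000 m; k in km⁻¹ = k in m⁻¹ × 1000):
Porosity at depth: phi = 0.51·exp(−0.43×3.1) = 0.51×0.2637 = 0.1345
Bulk density: ρ_b = (1−phi)ρ_g + phi·ρ_f = 0.8655×2.69 + 0.1345×1.06
       = 2.328 + 0.143 = 2.471 g/cm³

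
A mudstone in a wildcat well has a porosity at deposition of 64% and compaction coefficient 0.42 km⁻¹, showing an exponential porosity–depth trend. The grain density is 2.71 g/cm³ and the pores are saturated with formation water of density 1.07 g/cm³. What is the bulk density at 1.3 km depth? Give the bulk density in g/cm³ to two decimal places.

Porosity at depth: n = 0.64·exp(−0.42×1.3) = 0.64×0.5793 = 0.3707
Bulk density: ρ_b = (1−n)ρ_g + n·ρ_f = 0.6293×2.71 + 0.3707×1.07
       = 1.705 + 0.397 = 2.102 g/cm³

2.10 g/cm³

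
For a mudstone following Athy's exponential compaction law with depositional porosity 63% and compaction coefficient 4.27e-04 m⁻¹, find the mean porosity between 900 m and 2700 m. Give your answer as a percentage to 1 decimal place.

29.9%

Working in km (1 km = 1000 m; β in km⁻¹ = β in m⁻¹ × 1000):
⟨phi⟩ = (1/(d₂−d₁)) ∫ phi₀ e^(−βd) dd = phi₀·(e^(−β·d₁) − e^(−β·d₂)) / (β·(d₂−d₁))
e^(−0.427×0.9) = 0.6809; e^(−0.427×2.7) = 0.3157
⟨phi⟩ = 0.63 × (0.6809 − 0.3157) / (0.427 × 1.8) = 0.63 × 0.4752 = 0.2994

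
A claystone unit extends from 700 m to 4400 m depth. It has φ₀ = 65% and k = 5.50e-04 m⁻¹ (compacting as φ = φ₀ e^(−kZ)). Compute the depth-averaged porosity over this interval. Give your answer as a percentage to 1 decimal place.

18.9%

Working in km (1 km = 1000 m; k in km⁻¹ = k in m⁻¹ × 1000):
⟨φ⟩ = (1/(Z₂−Z₁)) ∫ φ₀ e^(−kZ) dZ = φ₀·(e^(−k·Z₁) − e^(−k·Z₂)) / (k·(Z₂−Z₁))
e^(−0.55×0.7) = 0.6805; e^(−0.55×4.4) = 0.0889
⟨φ⟩ = 0.65 × (0.6805 − 0.0889) / (0.55 × 3.7) = 0.65 × 0.2907 = 0.1889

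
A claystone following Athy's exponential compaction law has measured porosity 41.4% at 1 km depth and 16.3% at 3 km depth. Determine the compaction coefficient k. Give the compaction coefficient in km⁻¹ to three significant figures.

0.466 km⁻¹

Athy: n(z) = n₀ e^(−kz) ⇒ n₁/n₂ = e^{k(z₂−z₁)} ⇒ k = ln(n₁/n₂)/(z₂−z₁)
k = ln(0.414/0.163) / (3 − 1) = ln(2.54) / 2 = 0.9321 / 2 = 0.4661 km⁻¹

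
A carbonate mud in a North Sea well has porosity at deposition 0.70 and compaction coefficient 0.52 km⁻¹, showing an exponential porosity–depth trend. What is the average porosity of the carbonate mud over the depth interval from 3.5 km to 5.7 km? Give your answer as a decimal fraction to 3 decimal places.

0.068

⟨phi⟩ = (1/(z₂−z₁)) ∫ phi₀ e^(−βz) dz = phi₀·(e^(−β·z₁) − e^(−β·z₂)) / (β·(z₂−z₁))
e^(−0.52×3.5) = 0.1620; e^(−0.52×5.7) = 0.0516
⟨phi⟩ = 0.7 × (0.1620 − 0.0516) / (0.52 × 2.2) = 0.7 × 0.0965 = 0.0676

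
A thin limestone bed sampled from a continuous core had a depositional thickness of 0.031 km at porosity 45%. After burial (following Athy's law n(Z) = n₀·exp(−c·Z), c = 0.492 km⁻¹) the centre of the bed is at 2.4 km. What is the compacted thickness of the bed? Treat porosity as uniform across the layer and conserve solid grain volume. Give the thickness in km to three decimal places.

0.020 km

Porosity at 2.4 km: n = 0.45·exp(−0.492×2.4) = 0.1382
Solid-volume conservation: h(1−n) = h₀(1−n₀) ⇒ h = h₀·(1−n₀)/(1−n)
h = 0.031 × (1 − 0.45)/(1 − 0.1382) = 0.031 × 0.6382 = 0.0198 km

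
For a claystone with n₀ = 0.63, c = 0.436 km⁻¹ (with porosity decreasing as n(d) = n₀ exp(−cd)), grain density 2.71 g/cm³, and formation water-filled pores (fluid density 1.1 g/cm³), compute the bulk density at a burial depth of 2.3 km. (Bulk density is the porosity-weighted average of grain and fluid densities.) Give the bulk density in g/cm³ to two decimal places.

Porosity at depth: n = 0.63·exp(−0.436×2.3) = 0.63×0.3669 = 0.2311
Bulk density: ρ_b = (1−n)ρ_g + n·ρ_f = 0.7689×2.71 + 0.2311×1.1
       = 2.084 + 0.254 = 2.338 g/cm³

2.34 g/cm³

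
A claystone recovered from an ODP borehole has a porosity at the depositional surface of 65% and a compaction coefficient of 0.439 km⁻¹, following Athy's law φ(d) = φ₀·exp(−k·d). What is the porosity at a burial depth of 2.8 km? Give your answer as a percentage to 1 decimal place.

φ = φ₀·exp(−k·d) = 0.65 × exp(−0.439 × 2.8) = 0.65 × exp(−1.229)
  = 0.65 × 0.2925 = 0.1901

19.0%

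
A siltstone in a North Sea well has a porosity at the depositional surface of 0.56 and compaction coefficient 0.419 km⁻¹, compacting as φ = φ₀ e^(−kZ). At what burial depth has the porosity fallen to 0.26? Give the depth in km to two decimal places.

1.83 km

Invert Athy's law: Z = ln(φ₀/φ) / k
Z = ln(0.56/0.26) / 0.419 = ln(2.154) / 0.419 = 0.7673 / 0.419 = 1.831 km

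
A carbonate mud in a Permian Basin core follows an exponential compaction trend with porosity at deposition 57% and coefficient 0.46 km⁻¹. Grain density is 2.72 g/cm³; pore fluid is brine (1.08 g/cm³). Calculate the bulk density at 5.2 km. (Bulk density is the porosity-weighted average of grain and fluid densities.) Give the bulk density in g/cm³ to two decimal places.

Porosity at depth: phi = 0.57·exp(−0.46×5.2) = 0.57×0.0914 = 0.0521
Bulk density: ρ_b = (1−phi)ρ_g + phi·ρ_f = 0.9479×2.72 + 0.0521×1.08
       = 2.578 + 0.056 = 2.635 g/cm³

2.63 g/cm³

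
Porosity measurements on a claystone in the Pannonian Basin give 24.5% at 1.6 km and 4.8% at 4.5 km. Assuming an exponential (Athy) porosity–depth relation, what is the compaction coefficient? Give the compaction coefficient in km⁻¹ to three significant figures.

0.562 km⁻¹

Athy: φ(z) = φ₀ e^(−cz) ⇒ φ₁/φ₂ = e^{c(z₂−z₁)} ⇒ c = ln(φ₁/φ₂)/(z₂−z₁)
c = ln(0.245/0.048) / (4.5 − 1.6) = ln(5.104) / 2.9 = 1.6301 / 2.9 = 0.5621 km⁻¹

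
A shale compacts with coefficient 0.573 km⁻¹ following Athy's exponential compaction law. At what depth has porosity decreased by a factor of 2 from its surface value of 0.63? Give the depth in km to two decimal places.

1.21 km

n/n₀ = 1/2 ⇒ exp(−β·Z) = 1/2 ⇒ Z = ln(2) / β
Z = 0.6931 / 0.573 = 1.210 km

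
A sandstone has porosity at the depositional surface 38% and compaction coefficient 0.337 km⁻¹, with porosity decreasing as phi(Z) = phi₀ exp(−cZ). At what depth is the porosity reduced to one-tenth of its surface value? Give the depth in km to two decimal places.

phi/phi₀ = 1/10 ⇒ exp(−c·Z) = 1/10 ⇒ Z = ln(10) / c
Z = 2.3026 / 0.337 = 6.833 km

6.83 km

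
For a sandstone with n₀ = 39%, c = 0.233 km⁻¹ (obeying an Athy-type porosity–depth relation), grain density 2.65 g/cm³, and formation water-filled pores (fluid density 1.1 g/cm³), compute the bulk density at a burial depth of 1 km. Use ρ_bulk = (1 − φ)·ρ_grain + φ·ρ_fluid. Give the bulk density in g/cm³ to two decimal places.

2.17 g/cm³

Porosity at depth: n = 0.39·exp(−0.233×1) = 0.39×0.7922 = 0.3089
Bulk density: ρ_b = (1−n)ρ_g + n·ρ_f = 0.6911×2.65 + 0.3089×1.1
       = 1.831 + 0.340 = 2.171 g/cm³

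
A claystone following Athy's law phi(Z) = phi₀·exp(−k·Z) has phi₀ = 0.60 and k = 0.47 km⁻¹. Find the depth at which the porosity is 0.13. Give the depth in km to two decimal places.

Invert Athy's law: Z = ln(phi₀/phi) / k
Z = ln(0.6/0.13) / 0.47 = ln(4.615) / 0.47 = 1.5294 / 0.47 = 3.254 km

3.25 km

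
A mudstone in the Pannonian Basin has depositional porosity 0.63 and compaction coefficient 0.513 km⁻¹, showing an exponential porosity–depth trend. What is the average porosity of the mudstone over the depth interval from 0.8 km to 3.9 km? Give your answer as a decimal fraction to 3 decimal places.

⟨n⟩ = (1/(z₂−z₁)) ∫ n₀ e^(−kz) dz = n₀·(e^(−k·z₁) − e^(−k·z₂)) / (k·(z₂−z₁))
e^(−0.513×0.8) = 0.6634; e^(−0.513×3.9) = 0.1352
⟨n⟩ = 0.63 × (0.6634 − 0.1352) / (0.513 × 3.1) = 0.63 × 0.3321 = 0.2092

0.209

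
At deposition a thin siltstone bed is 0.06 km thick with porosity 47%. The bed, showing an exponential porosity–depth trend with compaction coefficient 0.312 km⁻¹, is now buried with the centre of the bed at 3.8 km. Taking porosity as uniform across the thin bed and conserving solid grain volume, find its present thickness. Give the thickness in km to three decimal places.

Porosity at 3.8 km: φ = 0.47·exp(−0.312×3.8) = 0.1436
Solid-volume conservation: h(1−φ) = h₀(1−φ₀) ⇒ h = h₀·(1−φ₀)/(1−φ)
h = 0.06 × (1 − 0.47)/(1 − 0.1436) = 0.06 × 0.6189 = 0.0371 km

0.037 km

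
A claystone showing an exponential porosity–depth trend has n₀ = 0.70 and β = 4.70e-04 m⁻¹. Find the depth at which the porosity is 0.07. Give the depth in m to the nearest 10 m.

4900 m

Working in km (1 km = 1000 m; β in km⁻¹ = β in m⁻¹ × 1000):
Invert Athy's law: d = ln(n₀/n) / β
d = ln(0.7/0.07) / 0.47 = ln(10) / 0.47 = 2.3026 / 0.47 = 4.899 km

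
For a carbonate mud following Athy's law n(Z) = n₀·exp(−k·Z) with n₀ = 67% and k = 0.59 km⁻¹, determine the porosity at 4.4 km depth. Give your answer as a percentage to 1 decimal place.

n = n₀·exp(−k·Z) = 0.67 × exp(−0.59 × 4.4) = 0.67 × exp(−2.596)
  = 0.67 × 0.0746 = 0.0500

5.0%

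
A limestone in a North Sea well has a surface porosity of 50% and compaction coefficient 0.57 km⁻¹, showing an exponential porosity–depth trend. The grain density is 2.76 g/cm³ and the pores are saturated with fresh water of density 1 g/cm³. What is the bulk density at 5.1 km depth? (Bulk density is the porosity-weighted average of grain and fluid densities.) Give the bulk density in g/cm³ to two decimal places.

Porosity at depth: φ = 0.5·exp(−0.57×5.1) = 0.5×0.0546 = 0.0273
Bulk density: ρ_b = (1−φ)ρ_g + φ·ρ_f = 0.9727×2.76 + 0.0273×1
       = 2.685 + 0.027 = 2.712 g/cm³

2.71 g/cm³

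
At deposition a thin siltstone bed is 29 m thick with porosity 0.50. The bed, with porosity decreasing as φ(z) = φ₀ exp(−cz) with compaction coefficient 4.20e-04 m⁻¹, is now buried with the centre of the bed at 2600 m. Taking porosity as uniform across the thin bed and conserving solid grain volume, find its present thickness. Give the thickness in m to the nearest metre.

Working in km (1 km = 1000 m; c in km⁻¹ = c in m⁻¹ × 1000):
Porosity at 2.6 km: φ = 0.5·exp(−0.42×2.6) = 0.1678
Solid-volume conservation: h(1−φ) = h₀(1−φ₀) ⇒ h = h₀·(1−φ₀)/(1−φ)
h = 0.029 × (1 − 0.5)/(1 − 0.1678) = 0.029 × 0.6008 = 0.0174 km

17 m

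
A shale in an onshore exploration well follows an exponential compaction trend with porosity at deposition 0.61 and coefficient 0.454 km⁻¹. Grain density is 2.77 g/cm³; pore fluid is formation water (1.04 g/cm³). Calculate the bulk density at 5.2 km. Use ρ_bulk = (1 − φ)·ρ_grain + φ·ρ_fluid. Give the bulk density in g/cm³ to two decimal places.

2.67 g/cm³

Porosity at depth: n = 0.61·exp(−0.454×5.2) = 0.61×0.0943 = 0.0576
Bulk density: ρ_b = (1−n)ρ_g + n·ρ_f = 0.9424×2.77 + 0.0576×1.04
       = 2.611 + 0.060 = 2.670 g/cm³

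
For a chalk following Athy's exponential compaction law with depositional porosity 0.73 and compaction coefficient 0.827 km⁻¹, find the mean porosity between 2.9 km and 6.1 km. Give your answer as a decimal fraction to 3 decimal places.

⟨n⟩ = (1/(d₂−d₁)) ∫ n₀ e^(−cd) dd = n₀·(e^(−c·d₁) − e^(−c·d₂)) / (c·(d₂−d₁))
e^(−0.827×2.9) = 0.0909; e^(−0.827×6.1) = 0.0064
⟨n⟩ = 0.73 × (0.0909 − 0.0064) / (0.827 × 3.2) = 0.73 × 0.0319 = 0.0233

0.023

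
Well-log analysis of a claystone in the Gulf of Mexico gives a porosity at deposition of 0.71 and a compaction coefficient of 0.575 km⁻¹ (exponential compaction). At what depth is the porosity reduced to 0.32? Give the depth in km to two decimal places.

Invert Athy's law: d = ln(φ₀/φ) / β
d = ln(0.71/0.32) / 0.575 = ln(2.219) / 0.575 = 0.7969 / 0.575 = 1.386 km

1.39 km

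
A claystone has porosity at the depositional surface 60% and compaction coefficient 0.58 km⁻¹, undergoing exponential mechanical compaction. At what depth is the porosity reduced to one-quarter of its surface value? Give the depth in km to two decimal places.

2.39 km

φ/φ₀ = 1/4 ⇒ exp(−c·d) = 1/4 ⇒ d = ln(4) / c
d = 1.3863 / 0.58 = 2.390 km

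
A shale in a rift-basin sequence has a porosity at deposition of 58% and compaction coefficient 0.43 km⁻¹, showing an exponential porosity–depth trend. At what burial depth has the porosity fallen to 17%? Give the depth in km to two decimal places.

2.85 km

Invert Athy's law: d = ln(φ₀/φ) / k
d = ln(0.58/0.17) / 0.43 = ln(3.412) / 0.43 = 1.2272 / 0.43 = 2.854 km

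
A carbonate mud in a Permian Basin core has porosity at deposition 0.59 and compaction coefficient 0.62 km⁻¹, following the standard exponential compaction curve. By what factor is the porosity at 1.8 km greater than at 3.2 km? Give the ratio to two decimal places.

2.38

phi(Z₁)/phi(Z₂) = e^(−c·Z₁)/e^(−c·Z₂) = e^{c(Z₂−Z₁)}
= exp(0.62 × 1.4) = exp(0.868) = 2.3821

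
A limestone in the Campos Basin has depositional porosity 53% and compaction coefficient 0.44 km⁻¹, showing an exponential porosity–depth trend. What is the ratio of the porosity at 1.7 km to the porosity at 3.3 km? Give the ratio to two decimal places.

2.02

phi(Z₁)/phi(Z₂) = e^(−k·Z₁)/e^(−k·Z₂) = e^{k(Z₂−Z₁)}
= exp(0.44 × 1.6) = exp(0.704) = 2.0218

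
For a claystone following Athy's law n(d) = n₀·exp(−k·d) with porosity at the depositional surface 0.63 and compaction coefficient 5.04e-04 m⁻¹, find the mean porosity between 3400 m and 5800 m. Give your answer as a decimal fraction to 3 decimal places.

Working in km (1 km = 1000 m; k in km⁻¹ = k in m⁻¹ × 1000):
⟨n⟩ = (1/(d₂−d₁)) ∫ n₀ e^(−kd) dd = n₀·(e^(−k·d₁) − e^(−k·d₂)) / (k·(d₂−d₁))
e^(−0.504×3.4) = 0.1802; e^(−0.504×5.8) = 0.0538
⟨n⟩ = 0.63 × (0.1802 − 0.0538) / (0.504 × 2.4) = 0.63 × 0.1045 = 0.0659

0.066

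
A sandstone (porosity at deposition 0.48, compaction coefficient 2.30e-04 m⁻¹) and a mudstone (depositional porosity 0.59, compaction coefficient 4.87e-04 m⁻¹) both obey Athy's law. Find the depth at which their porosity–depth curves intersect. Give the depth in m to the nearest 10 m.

800 m

Working in km (1 km = 1000 m; c in km⁻¹ = c in m⁻¹ × 1000):
Set phi₀ₐ e^(−cₐZ) = phi₀ᵦ e^(−cᵦZ) ⇒ ln(phi₀ₐ/phi₀ᵦ) = (cₐ − cᵦ)·Z
Z = ln(0.48/0.59) / (0.23 − 0.487) = -0.2063 / -0.257 = 0.803 km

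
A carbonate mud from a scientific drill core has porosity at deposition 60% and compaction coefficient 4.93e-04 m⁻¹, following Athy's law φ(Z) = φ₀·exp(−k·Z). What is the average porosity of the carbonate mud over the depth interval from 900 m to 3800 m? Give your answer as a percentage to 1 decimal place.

20.5%

Working in km (1 km = 1000 m; k in km⁻¹ = k in m⁻¹ × 1000):
⟨φ⟩ = (1/(Z₂−Z₁)) ∫ φ₀ e^(−kZ) dZ = φ₀·(e^(−k·Z₁) − e^(−k·Z₂)) / (k·(Z₂−Z₁))
e^(−0.493×0.9) = 0.6417; e^(−0.493×3.8) = 0.1536
⟨φ⟩ = 0.6 × (0.6417 − 0.1536) / (0.493 × 2.9) = 0.6 × 0.3414 = 0.2048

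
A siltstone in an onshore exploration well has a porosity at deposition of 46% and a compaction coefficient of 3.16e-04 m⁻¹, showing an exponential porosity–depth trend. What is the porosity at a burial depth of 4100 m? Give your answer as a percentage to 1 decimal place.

Working in km (1 km = 1000 m; c in km⁻¹ = c in m⁻¹ × 1000):
φ = φ₀·exp(−c·Z) = 0.46 × exp(−0.316 × 4.1) = 0.46 × exp(−1.296)
  = 0.46 × 0.2737 = 0.1259

12.6%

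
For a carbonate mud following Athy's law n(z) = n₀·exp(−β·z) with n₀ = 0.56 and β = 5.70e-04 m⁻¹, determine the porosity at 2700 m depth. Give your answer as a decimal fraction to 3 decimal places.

Working in km (1 km = 1000 m; β in km⁻¹ = β in m⁻¹ × 1000):
n = n₀·exp(−β·z) = 0.56 × exp(−0.57 × 2.7) = 0.56 × exp(−1.539)
  = 0.56 × 0.2146 = 0.1202

0.120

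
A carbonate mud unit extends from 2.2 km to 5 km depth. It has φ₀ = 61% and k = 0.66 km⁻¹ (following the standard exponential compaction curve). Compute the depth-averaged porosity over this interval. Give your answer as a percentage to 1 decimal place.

⟨φ⟩ = (1/(z₂−z₁)) ∫ φ₀ e^(−kz) dz = φ₀·(e^(−k·z₁) − e^(−k·z₂)) / (k·(z₂−z₁))
e^(−0.66×2.2) = 0.2341; e^(−0.66×5) = 0.0369
⟨φ⟩ = 0.61 × (0.2341 − 0.0369) / (0.66 × 2.8) = 0.61 × 0.1067 = 0.0651

6.5%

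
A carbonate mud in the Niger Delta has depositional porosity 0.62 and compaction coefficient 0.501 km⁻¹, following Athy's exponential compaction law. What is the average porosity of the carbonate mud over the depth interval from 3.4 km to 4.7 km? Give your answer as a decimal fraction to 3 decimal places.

0.083

⟨phi⟩ = (1/(z₂−z₁)) ∫ phi₀ e^(−βz) dz = phi₀·(e^(−β·z₁) − e^(−β·z₂)) / (β·(z₂−z₁))
e^(−0.501×3.4) = 0.1821; e^(−0.501×4.7) = 0.0949
⟨phi⟩ = 0.62 × (0.1821 − 0.0949) / (0.501 × 1.3) = 0.62 × 0.1338 = 0.0830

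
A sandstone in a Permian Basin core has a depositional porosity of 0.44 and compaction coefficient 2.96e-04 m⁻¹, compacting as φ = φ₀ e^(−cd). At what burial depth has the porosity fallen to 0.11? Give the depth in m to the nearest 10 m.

Working in km (1 km = 1000 m; c in km⁻¹ = c in m⁻¹ × 1000):
Invert Athy's law: d = ln(φ₀/φ) / c
d = ln(0.44/0.11) / 0.296 = ln(4) / 0.296 = 1.3863 / 0.296 = 4.683 km

4680 m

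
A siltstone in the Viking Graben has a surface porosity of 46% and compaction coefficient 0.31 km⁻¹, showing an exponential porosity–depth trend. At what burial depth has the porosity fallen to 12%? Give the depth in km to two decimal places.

4.33 km

Invert Athy's law: Z = ln(phi₀/phi) / k
Z = ln(0.46/0.12) / 0.31 = ln(3.833) / 0.31 = 1.3437 / 0.31 = 4.335 km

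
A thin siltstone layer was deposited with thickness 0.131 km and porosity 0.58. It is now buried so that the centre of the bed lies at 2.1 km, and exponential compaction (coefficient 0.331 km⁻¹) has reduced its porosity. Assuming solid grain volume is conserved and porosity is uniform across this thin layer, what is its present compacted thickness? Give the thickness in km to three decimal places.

Porosity at 2.1 km: φ = 0.58·exp(−0.331×2.1) = 0.2894
Solid-volume conservation: h(1−φ) = h₀(1−φ₀) ⇒ h = h₀·(1−φ₀)/(1−φ)
h = 0.131 × (1 − 0.58)/(1 − 0.2894) = 0.131 × 0.5911 = 0.0774 km

0.077 km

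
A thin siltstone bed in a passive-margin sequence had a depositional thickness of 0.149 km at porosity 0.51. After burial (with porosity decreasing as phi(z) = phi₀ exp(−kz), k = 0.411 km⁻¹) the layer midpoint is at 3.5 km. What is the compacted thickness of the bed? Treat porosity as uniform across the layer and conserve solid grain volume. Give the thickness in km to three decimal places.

0.083 km

Porosity at 3.5 km: phi = 0.51·exp(−0.411×3.5) = 0.1210
Solid-volume conservation: h(1−phi) = h₀(1−phi₀) ⇒ h = h₀·(1−phi₀)/(1−phi)
h = 0.149 × (1 − 0.51)/(1 − 0.1210) = 0.149 × 0.5575 = 0.0831 km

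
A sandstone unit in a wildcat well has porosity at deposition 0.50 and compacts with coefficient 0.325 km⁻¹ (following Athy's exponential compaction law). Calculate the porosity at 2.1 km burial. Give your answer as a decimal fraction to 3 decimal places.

0.253

phi = phi₀·exp(−c·Z) = 0.5 × exp(−0.325 × 2.1) = 0.5 × exp(−0.6825)
  = 0.5 × 0.5054 = 0.2527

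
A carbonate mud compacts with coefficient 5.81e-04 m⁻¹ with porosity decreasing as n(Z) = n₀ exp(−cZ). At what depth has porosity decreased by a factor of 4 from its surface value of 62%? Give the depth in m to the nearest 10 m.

Working in km (1 km = 1000 m; c in km⁻¹ = c in m⁻¹ × 1000):
n/n₀ = 1/4 ⇒ exp(−c·Z) = 1/4 ⇒ Z = ln(4) / c
Z = 1.3863 / 0.581 = 2.386 km

2390 m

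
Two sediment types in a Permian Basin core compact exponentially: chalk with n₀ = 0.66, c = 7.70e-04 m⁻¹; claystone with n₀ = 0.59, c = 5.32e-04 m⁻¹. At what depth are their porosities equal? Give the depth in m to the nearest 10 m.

470 m

Working in km (1 km = 1000 m; c in km⁻¹ = c in m⁻¹ × 1000):
Set n₀ₐ e^(−cₐZ) = n₀ᵦ e^(−cᵦZ) ⇒ ln(n₀ₐ/n₀ᵦ) = (cₐ − cᵦ)·Z
Z = ln(0.66/0.59) / (0.77 − 0.532) = 0.1121 / 0.238 = 0.471 km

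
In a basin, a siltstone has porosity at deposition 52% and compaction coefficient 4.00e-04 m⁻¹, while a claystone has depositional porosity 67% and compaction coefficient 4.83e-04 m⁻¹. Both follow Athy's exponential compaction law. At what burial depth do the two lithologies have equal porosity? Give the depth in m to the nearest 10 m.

Working in km (1 km = 1000 m; k in km⁻¹ = k in m⁻¹ × 1000):
Set φ₀ₐ e^(−kₐz) = φ₀ᵦ e^(−kᵦz) ⇒ ln(φ₀ₐ/φ₀ᵦ) = (kₐ − kᵦ)·z
z = ln(0.52/0.67) / (0.4 − 0.483) = -0.2534 / -0.083 = 3.054 km

3050 m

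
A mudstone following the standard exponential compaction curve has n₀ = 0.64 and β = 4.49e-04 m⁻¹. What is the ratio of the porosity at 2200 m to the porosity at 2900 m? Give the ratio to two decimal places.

1.37

Working in km (1 km = 1000 m; β in km⁻¹ = β in m⁻¹ × 1000):
n(z₁)/n(z₂) = e^(−β·z₁)/e^(−β·z₂) = e^{β(z₂−z₁)}
= exp(0.449 × 0.7) = exp(0.3143) = 1.3693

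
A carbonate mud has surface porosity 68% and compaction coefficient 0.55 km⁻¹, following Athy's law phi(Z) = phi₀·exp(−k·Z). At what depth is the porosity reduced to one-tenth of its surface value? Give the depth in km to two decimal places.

phi/phi₀ = 1/10 ⇒ exp(−k·Z) = 1/10 ⇒ Z = ln(10) / k
Z = 2.3026 / 0.55 = 4.187 km

4.19 km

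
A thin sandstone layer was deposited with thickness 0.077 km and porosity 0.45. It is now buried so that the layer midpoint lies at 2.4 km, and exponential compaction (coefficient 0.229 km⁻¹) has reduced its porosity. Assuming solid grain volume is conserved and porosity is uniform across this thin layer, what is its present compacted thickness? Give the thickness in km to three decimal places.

0.057 km

Porosity at 2.4 km: φ = 0.45·exp(−0.229×2.4) = 0.2597
Solid-volume conservation: h(1−φ) = h₀(1−φ₀) ⇒ h = h₀·(1−φ₀)/(1−φ)
h = 0.077 × (1 − 0.45)/(1 − 0.2597) = 0.077 × 0.7430 = 0.0572 km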